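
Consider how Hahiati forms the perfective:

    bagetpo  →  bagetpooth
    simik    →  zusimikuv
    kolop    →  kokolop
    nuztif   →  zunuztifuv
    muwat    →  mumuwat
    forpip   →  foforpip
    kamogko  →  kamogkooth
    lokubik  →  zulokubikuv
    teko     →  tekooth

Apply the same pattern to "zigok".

zuzigokuv

kolop and bagetpo both have last vowel 'o' yet inflect differently (kokolop, bagetpooth), so the last vowel is not what conditions the rule; the final letter is.
"zigok" ends in -k. The stems ending in -k (simik → zusimikuv, lokubik → zulokubikuv) add zu- … -uv around the stem.
The other patterns: stems ending in -p or -t repeat the first consonant+vowel as a prefix; stems ending in -o add -oth.
So zigok → zuzigokuv.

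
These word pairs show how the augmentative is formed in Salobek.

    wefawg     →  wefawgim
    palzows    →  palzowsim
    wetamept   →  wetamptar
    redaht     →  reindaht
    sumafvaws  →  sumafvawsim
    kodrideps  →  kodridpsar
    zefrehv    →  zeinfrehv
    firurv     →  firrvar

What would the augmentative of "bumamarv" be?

redaht and wetamept both end in -t yet inflect differently (reindaht, wetamptar), so the final letter is not what conditions the rule; the second-to-last letter is.
"bumamarv" has second-to-last letter 'r'. The one such stem in the data (firurv → firrvar) deletes the last vowel and adds -ar (as do wetamept, kodrideps), so the same rule applies.
So bumamarv → bumamrvar.

bumamrvar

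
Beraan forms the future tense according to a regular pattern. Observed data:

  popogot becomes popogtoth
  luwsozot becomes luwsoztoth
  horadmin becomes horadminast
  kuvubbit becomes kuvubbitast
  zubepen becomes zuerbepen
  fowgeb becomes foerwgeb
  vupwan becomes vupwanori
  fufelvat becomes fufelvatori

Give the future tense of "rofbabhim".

popogot and kuvubbit both end in -t yet inflect differently (popogtoth, kuvubbitast), so the final letter is not what conditions the rule; the last vowel is.
"rofbabhim" has last vowel 'i'. The stems whose last vowel is 'i' (horadmin → horadminast, kuvubbit → kuvubbitast) add -ast.
The other patterns: stems whose last vowel is 'o' delete the last vowel and add -oth; stems whose last vowel is 'e' insert -er- after the first vowel; stems whose last vowel is 'a' add -ori.
So rofbabhim → rofbabhimast.

rofbabhimast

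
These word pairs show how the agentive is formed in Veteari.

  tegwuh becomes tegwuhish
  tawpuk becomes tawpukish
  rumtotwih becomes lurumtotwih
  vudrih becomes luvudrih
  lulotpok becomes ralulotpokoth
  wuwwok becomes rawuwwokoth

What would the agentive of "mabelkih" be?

lumabelkih

tawpuk and lulotpok both end in -k yet inflect differently (tawpukish, ralulotpokoth), so the final letter is not what conditions the rule; the last vowel is.
"mabelkih" has last vowel 'i'. The stems whose last vowel is 'i' (vudrih → luvudrih, rumtotwih → lurumtotwih) add the prefix lu-.
So mabelkih → lumabelkih.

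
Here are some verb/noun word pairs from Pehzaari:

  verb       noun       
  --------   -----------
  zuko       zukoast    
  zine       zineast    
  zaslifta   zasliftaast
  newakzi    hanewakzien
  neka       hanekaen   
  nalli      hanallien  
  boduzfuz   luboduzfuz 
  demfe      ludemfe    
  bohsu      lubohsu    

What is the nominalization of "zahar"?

zaslifta and neka both end in -a yet inflect differently (zasliftaast, hanekaen), so the final letter is not what conditions the rule; the first letter is.
"zahar" begins with z-. The stems beginning with z- (zuko → zukoast, zine → zineast, zaslifta → zasliftaast) add -ast.
The other patterns: stems beginning with n- add ha- … -en around the stem; stems beginning with b- or d- add the prefix lu-.
So zahar → zaharast.

zaharast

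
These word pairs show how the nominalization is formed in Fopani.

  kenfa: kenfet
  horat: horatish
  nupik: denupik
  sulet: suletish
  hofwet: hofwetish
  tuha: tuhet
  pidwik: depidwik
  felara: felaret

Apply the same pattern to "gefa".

gefet

horat and kenfa both have last vowel 'a' yet inflect differently (horatish, kenfet), so the last vowel is not what conditions the rule; the final letter is.
"gefa" ends in -a. The stems ending in -a (kenfa → kenfet, felara → felaret, tuha → tuhet) drop the final letter and add -et.
The other patterns: stems ending in -t add -ish; stems ending in -k add the prefix de-.
So gefa → gefet.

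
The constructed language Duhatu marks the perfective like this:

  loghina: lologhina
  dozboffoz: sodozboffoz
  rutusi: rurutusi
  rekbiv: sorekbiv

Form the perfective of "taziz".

rutusi and rekbiv both have last vowel 'i' yet inflect differently (rurutusi, sorekbiv), so the last vowel is not what conditions the rule; whether the stem ends in a vowel or a consonant is.
"taziz" ends in a consonant. The stems ending in a consonant (rekbiv → sorekbiv, dozboffoz → sodozboffoz) add the prefix so-.
The other pattern: stems ending in a vowel repeat the first consonant+vowel as a prefix.
So taziz → sotaziz.

sotaziz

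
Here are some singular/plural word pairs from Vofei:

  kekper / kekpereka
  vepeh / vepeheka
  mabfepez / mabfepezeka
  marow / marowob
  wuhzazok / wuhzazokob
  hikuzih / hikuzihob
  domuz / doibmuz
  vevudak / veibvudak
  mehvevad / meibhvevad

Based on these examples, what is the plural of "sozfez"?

sozfezeka

vepeh and hikuzih both end in -h yet inflect differently (vepeheka, hikuzihob), so the final letter is not what conditions the rule; the last vowel is.
"sozfez" has last vowel 'e'. The stems whose last vowel is 'e' (kekper → kekpereka, vepeh → vepeheka, mabfepez → mabfepezeka) add -eka.
So sozfez → sozfezeka.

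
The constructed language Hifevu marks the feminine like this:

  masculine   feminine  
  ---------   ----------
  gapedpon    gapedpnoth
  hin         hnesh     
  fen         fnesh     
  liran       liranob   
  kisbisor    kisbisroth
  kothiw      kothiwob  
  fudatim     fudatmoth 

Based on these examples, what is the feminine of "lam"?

hin and liran both end in -n yet inflect differently (hnesh, liranob), so the final letter is not what conditions the rule; the number of vowels is.
"lam" has 1 vowel. The stems with 1 vowel (hin → hnesh, fen → fnesh) delete the last vowel and add -esh.
So lam → lmesh.

lmesh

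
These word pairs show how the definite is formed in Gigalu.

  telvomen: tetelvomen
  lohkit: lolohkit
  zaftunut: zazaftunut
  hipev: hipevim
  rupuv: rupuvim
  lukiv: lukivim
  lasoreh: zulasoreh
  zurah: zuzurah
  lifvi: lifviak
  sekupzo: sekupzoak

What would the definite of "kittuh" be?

telvomen and hipev both have last vowel 'e' yet inflect differently (tetelvomen, hipevim), so the last vowel is not what conditions the rule; the final letter is.
"kittuh" ends in -h. The stems ending in -h (lasoreh → zulasoreh, zurah → zuzurah) add the prefix zu-.
So kittuh → zukittuh.

zukittuh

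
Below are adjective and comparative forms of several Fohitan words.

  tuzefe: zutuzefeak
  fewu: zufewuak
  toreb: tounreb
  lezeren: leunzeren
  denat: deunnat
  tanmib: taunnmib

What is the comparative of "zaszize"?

zuzaszizeak

"zaszize" ends in a vowel. The stems ending in a vowel (tuzefe → zutuzefeak, fewu → zufewuak) add zu- … -ak around the stem.
The other pattern: stems ending in a consonant insert -un- after the first vowel.
So zaszize → zuzaszizeak.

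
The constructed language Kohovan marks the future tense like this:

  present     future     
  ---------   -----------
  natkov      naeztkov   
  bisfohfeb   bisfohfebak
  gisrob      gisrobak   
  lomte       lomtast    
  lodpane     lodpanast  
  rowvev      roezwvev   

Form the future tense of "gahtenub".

rowvev and lodpane both have last vowel 'e' yet inflect differently (roezwvev, lodpanast), so the last vowel is not what conditions the rule; the final letter is.
"gahtenub" ends in -b. The stems ending in -b (bisfohfeb → bisfohfebak, gisrob → gisrobak) add -ak.
The other patterns: stems ending in -v insert -ez- after the first vowel; stems ending in -e drop the final letter and add -ast.
So gahtenub → gahtenubak.

gahtenubak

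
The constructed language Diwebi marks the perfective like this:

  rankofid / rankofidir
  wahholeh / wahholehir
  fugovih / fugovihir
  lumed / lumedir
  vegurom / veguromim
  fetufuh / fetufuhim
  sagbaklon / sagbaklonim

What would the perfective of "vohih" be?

wahholeh and fetufuh both end in -h yet inflect differently (wahholehir, fetufuhim), so the final letter is not what conditions the rule; the last vowel is.
"vohih" has last vowel 'i'. The stems whose last vowel is 'i' (fugovih → fugovihir, rankofid → rankofidir) add -ir.
So vohih → vohihir.

vohihir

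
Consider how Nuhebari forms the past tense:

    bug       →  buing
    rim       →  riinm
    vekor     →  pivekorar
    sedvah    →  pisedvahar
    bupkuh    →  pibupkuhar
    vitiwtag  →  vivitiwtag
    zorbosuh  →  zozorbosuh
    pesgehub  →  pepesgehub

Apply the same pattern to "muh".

"muh" has 1 vowel. The stems with 1 vowel (bug → buing, rim → riinm) insert -in- after the first vowel.
The other patterns: stems with 2 vowels add pi- … -ar around the stem; stems with 3 vowels repeat the first consonant+vowel as a prefix.
So muh → muinh.

muinh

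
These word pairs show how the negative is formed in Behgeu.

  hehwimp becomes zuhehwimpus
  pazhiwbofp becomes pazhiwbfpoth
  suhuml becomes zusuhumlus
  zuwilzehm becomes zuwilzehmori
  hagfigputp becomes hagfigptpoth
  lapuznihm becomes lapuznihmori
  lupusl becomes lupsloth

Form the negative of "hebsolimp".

hehwimp and pazhiwbofp both end in -p yet inflect differently (zuhehwimpus, pazhiwbfpoth), so the final letter is not what conditions the rule; the second-to-last letter is.
"hebsolimp" has second-to-last letter 'm'. The stems whose second-to-last letter is 'm' (hehwimp → zuhehwimpus, suhuml → zusuhumlus) add zu- … -us around the stem.
So hebsolimp → zuhebsolimpus.

zuhebsolimpus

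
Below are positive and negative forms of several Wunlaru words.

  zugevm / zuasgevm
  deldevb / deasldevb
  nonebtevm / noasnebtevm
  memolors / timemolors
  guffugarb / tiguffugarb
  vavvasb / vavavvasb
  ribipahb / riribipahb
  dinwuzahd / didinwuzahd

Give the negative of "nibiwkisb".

ninibiwkisb

deldevb and guffugarb both end in -b yet inflect differently (deasldevb, tiguffugarb), so the final letter is not what conditions the rule; the second-to-last letter is.
"nibiwkisb" has second-to-last letter 's'. The one such stem in the data (vavvasb → vavavvasb) repeats the first consonant+vowel as a prefix (as do ribipahb, dinwuzahd), so the same rule applies.
So nibiwkisb → ninibiwkisb.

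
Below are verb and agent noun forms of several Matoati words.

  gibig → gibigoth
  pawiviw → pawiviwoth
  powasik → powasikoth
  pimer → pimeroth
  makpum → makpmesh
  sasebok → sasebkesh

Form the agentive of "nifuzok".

powasik and sasebok both end in -k yet inflect differently (powasikoth, sasebkesh), so the final letter is not what conditions the rule; the last vowel is.
"nifuzok" has last vowel 'o'. The one such stem in the data (sasebok → sasebkesh) deletes the last vowel and adds -esh (as does makpum), so the same rule applies.
The other pattern: stems whose last vowel is 'e' or 'i' add -oth.
So nifuzok → nifuzkesh.

nifuzkesh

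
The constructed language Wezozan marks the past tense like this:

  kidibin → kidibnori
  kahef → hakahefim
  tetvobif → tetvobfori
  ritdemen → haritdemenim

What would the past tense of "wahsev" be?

kidibin and ritdemen both end in -n yet inflect differently (kidibnori, haritdemenim), so the final letter is not what conditions the rule; the last vowel is.
"wahsev" has last vowel 'e'. The stems whose last vowel is 'e' (ritdemen → haritdemenim, kahef → hakahefim) add ha- … -im around the stem.
The other pattern: stems whose last vowel is 'i' delete the last vowel and add -ori.
So wahsev → hawahsevim.

hawahsevim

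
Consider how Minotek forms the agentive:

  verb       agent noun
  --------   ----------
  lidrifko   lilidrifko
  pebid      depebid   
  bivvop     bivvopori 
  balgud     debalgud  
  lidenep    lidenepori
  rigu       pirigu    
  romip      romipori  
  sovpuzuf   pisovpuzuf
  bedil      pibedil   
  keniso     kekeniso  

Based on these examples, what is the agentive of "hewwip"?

hewwipori

pebid and romip both have last vowel 'i' yet inflect differently (depebid, romipori), so the last vowel is not what conditions the rule; the final letter is.
"hewwip" ends in -p. The stems ending in -p (romip → romipori, bivvop → bivvopori, lidenep → lidenepori) add -ori.
The other patterns: stems ending in -d add the prefix de-; stems ending in -o repeat the first consonant+vowel as a prefix; stems ending in -f, -l or -u add the prefix pi-.
So hewwip → hewwipori.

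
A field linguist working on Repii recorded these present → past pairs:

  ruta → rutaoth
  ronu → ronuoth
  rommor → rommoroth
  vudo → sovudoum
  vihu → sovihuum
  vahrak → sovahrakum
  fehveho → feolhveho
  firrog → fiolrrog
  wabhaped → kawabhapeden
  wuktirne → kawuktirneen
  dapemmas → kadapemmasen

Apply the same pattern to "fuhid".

ronu and vihu both end in -u yet inflect differently (ronuoth, sovihuum), so the final letter is not what conditions the rule; the first letter is.
"fuhid" begins with f-. The stems beginning with f- (fehveho → feolhveho, firrog → fiolrrog) insert -ol- after the first vowel.
The other patterns: stems beginning with r- add -oth; stems beginning with v- add so- … -um around the stem; stems beginning with d- or w- add ka- … -en around the stem.
So fuhid → fuolhid.

fuolhid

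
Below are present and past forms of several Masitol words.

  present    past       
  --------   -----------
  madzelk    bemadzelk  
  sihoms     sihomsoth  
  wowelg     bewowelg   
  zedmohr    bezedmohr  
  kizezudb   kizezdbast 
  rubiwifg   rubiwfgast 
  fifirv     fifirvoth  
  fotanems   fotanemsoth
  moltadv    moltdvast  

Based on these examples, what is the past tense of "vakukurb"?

moltadv and fifirv both end in -v yet inflect differently (moltdvast, fifirvoth), so the final letter is not what conditions the rule; the second-to-last letter is.
"vakukurb" has second-to-last letter 'r'. The one such stem in the data (fifirv → fifirvoth) adds -oth, so the same rule applies.
The other patterns: stems whose second-to-last letter is 'd' or 'f' delete the last vowel and add -ast; stems whose second-to-last letter is 'h' or 'l' add the prefix be-.
So vakukurb → vakukurboth.

vakukurboth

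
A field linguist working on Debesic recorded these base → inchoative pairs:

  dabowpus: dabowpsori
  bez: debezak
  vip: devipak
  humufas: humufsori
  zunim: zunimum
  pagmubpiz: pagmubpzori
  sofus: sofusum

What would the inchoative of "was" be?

dewasak

sofus and humufas both end in -s yet inflect differently (sofusum, humufsori), so the final letter is not what conditions the rule; the number of vowels is.
"was" has 1 vowel. The stems with 1 vowel (bez → debezak, vip → devipak) add de- … -ak around the stem.
The other patterns: stems with 2 vowels add -um; stems with 3 vowels delete the last vowel and add -ori.
So was → dewasak.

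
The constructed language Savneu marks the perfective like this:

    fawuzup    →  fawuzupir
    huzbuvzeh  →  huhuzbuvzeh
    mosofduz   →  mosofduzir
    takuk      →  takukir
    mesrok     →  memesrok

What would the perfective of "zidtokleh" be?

takuk and mesrok both end in -k yet inflect differently (takukir, memesrok), so the final letter is not what conditions the rule; the last vowel is.
"zidtokleh" has last vowel 'e'. The one such stem in the data (huzbuvzeh → huhuzbuvzeh) repeats the first consonant+vowel as a prefix (as does mesrok), so the same rule applies.
The other pattern: stems whose last vowel is 'u' add -ir.
So zidtokleh → zizidtokleh.

zizidtokleh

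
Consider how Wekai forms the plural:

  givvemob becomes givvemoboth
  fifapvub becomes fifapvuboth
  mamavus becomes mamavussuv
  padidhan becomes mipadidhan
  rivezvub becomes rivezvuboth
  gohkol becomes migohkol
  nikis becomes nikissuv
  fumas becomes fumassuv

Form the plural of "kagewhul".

mikagewhul

rivezvub and mamavus both have last vowel 'u' yet inflect differently (rivezvuboth, mamavussuv), so the last vowel is not what conditions the rule; the final letter is.
"kagewhul" ends in -l. The one such stem in the data (gohkol → migohkol) adds the prefix mi-, so the same rule applies.
So kagewhul → mikagewhul.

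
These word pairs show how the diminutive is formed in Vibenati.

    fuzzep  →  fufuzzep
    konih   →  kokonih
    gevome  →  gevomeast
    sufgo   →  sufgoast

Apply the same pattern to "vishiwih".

"vishiwih" ends in a consonant. The stems ending in a consonant (fuzzep → fufuzzep, konih → kokonih) repeat the first consonant+vowel as a prefix.
So vishiwih → vivishiwih.

vivishiwih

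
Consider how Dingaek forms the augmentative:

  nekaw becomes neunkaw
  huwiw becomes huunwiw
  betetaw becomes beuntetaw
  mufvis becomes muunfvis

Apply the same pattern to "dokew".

dounkew

Every pair shown (nekaw → neunkaw, huwiw → huunwiw, betetaw → beuntetaw, …) follows the same rule: insert -un- after the first vowel.
So dokew → dounkew.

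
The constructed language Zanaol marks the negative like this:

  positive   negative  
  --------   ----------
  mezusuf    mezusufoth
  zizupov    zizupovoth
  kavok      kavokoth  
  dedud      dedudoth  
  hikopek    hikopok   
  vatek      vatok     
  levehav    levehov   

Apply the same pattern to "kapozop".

kavok and hikopek both end in -k yet inflect differently (kavokoth, hikopok), so the final letter is not what conditions the rule; the last vowel is.
"kapozop" has last vowel 'o'. The stems whose last vowel is 'o' (zizupov → zizupovoth, kavok → kavokoth) add -oth.
So kapozop → kapozopoth.

kapozopoth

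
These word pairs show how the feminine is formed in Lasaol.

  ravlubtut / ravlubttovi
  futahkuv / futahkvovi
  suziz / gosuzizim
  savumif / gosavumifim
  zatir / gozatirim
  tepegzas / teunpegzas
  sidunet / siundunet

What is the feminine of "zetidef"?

ravlubtut and sidunet both end in -t yet inflect differently (ravlubttovi, siundunet), so the final letter is not what conditions the rule; the last vowel is.
"zetidef" has last vowel 'e'. The one such stem in the data (sidunet → siundunet) inserts -un- after the first vowel (as does tepegzas), so the same rule applies.
The other patterns: stems whose last vowel is 'u' delete the last vowel and add -ovi; stems whose last vowel is 'i' add go- … -im around the stem.
So zetidef → zeuntidef.

zeuntidef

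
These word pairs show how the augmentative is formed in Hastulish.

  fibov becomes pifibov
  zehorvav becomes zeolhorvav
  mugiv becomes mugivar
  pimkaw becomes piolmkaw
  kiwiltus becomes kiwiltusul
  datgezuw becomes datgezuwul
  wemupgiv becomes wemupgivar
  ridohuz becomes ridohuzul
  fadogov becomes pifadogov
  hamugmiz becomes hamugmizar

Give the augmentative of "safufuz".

safufuzul

fibov and mugiv both end in -v yet inflect differently (pifibov, mugivar), so the final letter is not what conditions the rule; the last vowel is.
"safufuz" has last vowel 'u'. The stems whose last vowel is 'u' (ridohuz → ridohuzul, datgezuw → datgezuwul, kiwiltus → kiwiltusul) add -ul.
The other patterns: stems whose last vowel is 'o' add the prefix pi-; stems whose last vowel is 'i' add -ar; stems whose last vowel is 'a' insert -ol- after the first vowel.
So safufuz → safufuzul.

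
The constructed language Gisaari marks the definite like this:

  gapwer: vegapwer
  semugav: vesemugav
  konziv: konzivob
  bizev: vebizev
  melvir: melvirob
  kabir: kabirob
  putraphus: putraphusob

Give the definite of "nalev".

konziv and bizev both end in -v yet inflect differently (konzivob, vebizev), so the final letter is not what conditions the rule; the last vowel is.
"nalev" has last vowel 'e'. The stems whose last vowel is 'e' (bizev → vebizev, gapwer → vegapwer) add the prefix ve-.
So nalev → venalev.

venalev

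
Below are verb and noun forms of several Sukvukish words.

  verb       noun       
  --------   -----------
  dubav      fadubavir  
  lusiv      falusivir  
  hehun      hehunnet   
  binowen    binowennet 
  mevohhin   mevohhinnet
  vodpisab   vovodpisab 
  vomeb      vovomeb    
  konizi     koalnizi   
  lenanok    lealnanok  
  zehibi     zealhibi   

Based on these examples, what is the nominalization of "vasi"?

vaalsi

"vasi" ends in -i. The stems ending in -i (konizi → koalnizi, zehibi → zealhibi) insert -al- after the first vowel.
So vasi → vaalsi.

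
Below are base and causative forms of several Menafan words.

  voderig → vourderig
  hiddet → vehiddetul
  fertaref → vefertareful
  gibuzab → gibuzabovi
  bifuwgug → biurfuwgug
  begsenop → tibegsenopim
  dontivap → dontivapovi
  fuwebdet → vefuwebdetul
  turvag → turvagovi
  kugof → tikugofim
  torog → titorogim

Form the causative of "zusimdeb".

vezusimdebul

dontivap and begsenop both end in -p yet inflect differently (dontivapovi, tibegsenopim), so the final letter is not what conditions the rule; the last vowel is.
"zusimdeb" has last vowel 'e'. The stems whose last vowel is 'e' (fertaref → vefertareful, fuwebdet → vefuwebdetul, hiddet → vehiddetul) add ve- … -ul around the stem.
The other patterns: stems whose last vowel is 'a' add -ovi; stems whose last vowel is 'o' add ti- … -im around the stem; stems whose last vowel is 'i' or 'u' insert -ur- after the first vowel.
So zusimdeb → vezusimdebul.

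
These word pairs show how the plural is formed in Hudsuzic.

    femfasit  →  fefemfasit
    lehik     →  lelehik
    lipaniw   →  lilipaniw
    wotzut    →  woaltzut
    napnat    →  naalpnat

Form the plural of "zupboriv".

femfasit and wotzut both end in -t yet inflect differently (fefemfasit, woaltzut), so the final letter is not what conditions the rule; the last vowel is.
"zupboriv" has last vowel 'i'. The stems whose last vowel is 'i' (femfasit → fefemfasit, lehik → lelehik, lipaniw → lilipaniw) repeat the first consonant+vowel as a prefix.
So zupboriv → zuzupboriv.

zuzupboriv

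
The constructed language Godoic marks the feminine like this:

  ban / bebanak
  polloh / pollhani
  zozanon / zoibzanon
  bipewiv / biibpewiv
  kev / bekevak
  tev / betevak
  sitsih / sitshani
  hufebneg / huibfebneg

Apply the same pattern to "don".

bedonak

ban and zozanon both end in -n yet inflect differently (bebanak, zoibzanon), so the final letter is not what conditions the rule; the number of vowels is.
"don" has 1 vowel. The stems with 1 vowel (tev → betevak, kev → bekevak, ban → bebanak) add be- … -ak around the stem.
So don → bedonak.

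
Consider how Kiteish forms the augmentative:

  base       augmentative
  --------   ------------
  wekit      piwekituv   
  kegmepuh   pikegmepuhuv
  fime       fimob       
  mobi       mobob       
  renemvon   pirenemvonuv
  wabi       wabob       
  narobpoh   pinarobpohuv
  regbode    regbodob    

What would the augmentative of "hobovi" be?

wabi and wekit both have last vowel 'i' yet inflect differently (wabob, piwekituv), so the last vowel is not what conditions the rule; whether the stem ends in a vowel or a consonant is.
"hobovi" ends in a vowel. The stems ending in a vowel (wabi → wabob, fime → fimob, mobi → mobob) drop the final letter and add -ob.
So hobovi → hobovob.

hobovob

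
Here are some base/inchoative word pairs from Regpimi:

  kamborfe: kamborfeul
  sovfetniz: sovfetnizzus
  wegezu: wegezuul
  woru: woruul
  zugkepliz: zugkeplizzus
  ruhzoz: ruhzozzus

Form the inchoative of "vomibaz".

zugkepliz and wegezu both have 3 vowels yet inflect differently (zugkeplizzus, wegezuul), so the number of vowels is not what conditions the rule; the final letter is.
"vomibaz" ends in -z. The stems ending in -z (zugkepliz → zugkeplizzus, ruhzoz → ruhzozzus, sovfetniz → sovfetnizzus) double the final consonant and add -us.
The other pattern: stems ending in -e or -u add -ul.
So vomibaz → vomibazzus.

vomibazzus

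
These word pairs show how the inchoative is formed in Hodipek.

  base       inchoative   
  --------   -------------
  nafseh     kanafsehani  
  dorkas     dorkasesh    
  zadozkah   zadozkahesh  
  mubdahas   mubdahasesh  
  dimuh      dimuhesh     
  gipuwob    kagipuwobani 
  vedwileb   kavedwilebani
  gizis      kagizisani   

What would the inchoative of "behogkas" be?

"behogkas" has last vowel 'a'. The stems whose last vowel is 'a' (dorkas → dorkasesh, zadozkah → zadozkahesh, mubdahas → mubdahasesh) add -esh.
The other pattern: stems whose last vowel is 'e', 'i' or 'o' add ka- … -ani around the stem.
So behogkas → behogkasesh.

behogkasesh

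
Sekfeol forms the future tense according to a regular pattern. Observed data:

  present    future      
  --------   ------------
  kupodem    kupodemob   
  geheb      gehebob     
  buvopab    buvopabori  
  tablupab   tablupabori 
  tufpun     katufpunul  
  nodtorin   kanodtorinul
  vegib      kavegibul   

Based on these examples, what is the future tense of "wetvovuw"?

kawetvovuwul

"wetvovuw" has last vowel 'u'. The one such stem in the data (tufpun → katufpunul) adds ka- … -ul around the stem, so the same rule applies.
So wetvovuw → kawetvovuwul.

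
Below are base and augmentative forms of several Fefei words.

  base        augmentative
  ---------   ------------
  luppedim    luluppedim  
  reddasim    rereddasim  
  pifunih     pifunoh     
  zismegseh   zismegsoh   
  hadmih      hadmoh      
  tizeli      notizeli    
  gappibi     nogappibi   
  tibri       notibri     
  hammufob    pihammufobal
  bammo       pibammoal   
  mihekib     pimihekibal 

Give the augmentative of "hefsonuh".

hefsonoh

"hefsonuh" ends in -h. The stems ending in -h (pifunih → pifunoh, zismegseh → zismegsoh, hadmih → hadmoh) change the last vowel to 'o'.
The other patterns: stems ending in -m repeat the first consonant+vowel as a prefix; stems ending in -i add the prefix no-; stems ending in -b or -o add pi- … -al around the stem.
So hefsonuh → hefsonoh.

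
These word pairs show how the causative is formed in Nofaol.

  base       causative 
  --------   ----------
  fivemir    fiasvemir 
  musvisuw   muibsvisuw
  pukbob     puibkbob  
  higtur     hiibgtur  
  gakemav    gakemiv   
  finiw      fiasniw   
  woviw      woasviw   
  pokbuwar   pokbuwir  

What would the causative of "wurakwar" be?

"wurakwar" has last vowel 'a'. The stems whose last vowel is 'a' (pokbuwar → pokbuwir, gakemav → gakemiv) change the last vowel to 'i'.
The other patterns: stems whose last vowel is 'i' insert -as- after the first vowel; stems whose last vowel is 'o' or 'u' insert -ib- after the first vowel.
So wurakwar → wurakwir.

wurakwir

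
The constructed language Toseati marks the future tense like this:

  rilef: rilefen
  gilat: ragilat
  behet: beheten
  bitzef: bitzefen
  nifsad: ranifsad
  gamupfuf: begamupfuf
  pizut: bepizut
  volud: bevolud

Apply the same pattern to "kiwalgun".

bekiwalgun

"kiwalgun" has last vowel 'u'. The stems whose last vowel is 'u' (volud → bevolud, pizut → bepizut, gamupfuf → begamupfuf) add the prefix be-.
The other patterns: stems whose last vowel is 'e' add -en; stems whose last vowel is 'a' add the prefix ra-.
So kiwalgun → bekiwalgun.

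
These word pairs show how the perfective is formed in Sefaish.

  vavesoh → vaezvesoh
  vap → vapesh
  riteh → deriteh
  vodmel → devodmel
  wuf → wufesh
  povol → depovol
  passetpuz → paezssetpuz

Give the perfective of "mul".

riteh and vavesoh both end in -h yet inflect differently (deriteh, vaezvesoh), so the final letter is not what conditions the rule; the number of vowels is.
"mul" has 1 vowel. The stems with 1 vowel (vap → vapesh, wuf → wufesh) add -esh.
So mul → mulesh.

mulesh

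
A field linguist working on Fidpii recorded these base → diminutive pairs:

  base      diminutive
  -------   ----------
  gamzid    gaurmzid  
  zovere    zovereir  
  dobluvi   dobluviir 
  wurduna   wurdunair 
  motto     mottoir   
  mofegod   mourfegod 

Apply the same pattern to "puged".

puurged

motto and mofegod both have last vowel 'o' yet inflect differently (mottoir, mourfegod), so the last vowel is not what conditions the rule; whether the stem ends in a vowel or a consonant is.
"puged" ends in a consonant. The stems ending in a consonant (mofegod → mourfegod, gamzid → gaurmzid) insert -ur- after the first vowel.
So puged → puurged.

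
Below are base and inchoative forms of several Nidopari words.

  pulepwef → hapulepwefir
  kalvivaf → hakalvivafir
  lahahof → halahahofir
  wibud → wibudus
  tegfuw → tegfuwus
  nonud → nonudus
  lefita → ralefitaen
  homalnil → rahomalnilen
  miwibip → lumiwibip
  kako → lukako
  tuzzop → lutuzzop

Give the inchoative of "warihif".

hawarihifir

kalvivaf and lefita both have last vowel 'a' yet inflect differently (hakalvivafir, ralefitaen), so the last vowel is not what conditions the rule; the final letter is.
"warihif" ends in -f. The stems ending in -f (pulepwef → hapulepwefir, kalvivaf → hakalvivafir, lahahof → halahahofir) add ha- … -ir around the stem.
The other patterns: stems ending in -d or -w add -us; stems ending in -a or -l add ra- … -en around the stem; stems ending in -o or -p add the prefix lu-.
So warihif → hawarihifir.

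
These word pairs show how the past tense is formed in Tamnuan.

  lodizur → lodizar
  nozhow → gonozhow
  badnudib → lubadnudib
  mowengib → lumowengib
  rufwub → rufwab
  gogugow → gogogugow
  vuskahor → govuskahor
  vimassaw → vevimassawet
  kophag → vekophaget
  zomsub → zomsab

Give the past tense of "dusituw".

dusitaw

"dusituw" has last vowel 'u'. The stems whose last vowel is 'u' (lodizur → lodizar, rufwub → rufwab, zomsub → zomsab) change the last vowel to 'a'.
So dusituw → dusitaw.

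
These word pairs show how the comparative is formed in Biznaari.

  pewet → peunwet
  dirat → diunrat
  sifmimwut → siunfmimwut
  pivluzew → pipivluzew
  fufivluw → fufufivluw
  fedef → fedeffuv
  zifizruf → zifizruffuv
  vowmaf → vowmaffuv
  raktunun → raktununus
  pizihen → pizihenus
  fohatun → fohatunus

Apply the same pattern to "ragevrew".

raragevrew

"ragevrew" ends in -w. The stems ending in -w (pivluzew → pipivluzew, fufivluw → fufufivluw) repeat the first consonant+vowel as a prefix.
So ragevrew → raragevrew.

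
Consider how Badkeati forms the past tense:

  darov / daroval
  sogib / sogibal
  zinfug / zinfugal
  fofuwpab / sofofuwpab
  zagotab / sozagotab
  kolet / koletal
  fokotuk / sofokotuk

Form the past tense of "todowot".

zagotab and sogib both end in -b yet inflect differently (sozagotab, sogibal), so the final letter is not what conditions the rule; the number of vowels is.
"todowot" has 3 vowels. The stems with 3 vowels (zagotab → sozagotab, fokotuk → sofokotuk, fofuwpab → sofofuwpab) add the prefix so-.
The other pattern: stems with 2 vowels add -al.
So todowot → sotodowot.

sotodowot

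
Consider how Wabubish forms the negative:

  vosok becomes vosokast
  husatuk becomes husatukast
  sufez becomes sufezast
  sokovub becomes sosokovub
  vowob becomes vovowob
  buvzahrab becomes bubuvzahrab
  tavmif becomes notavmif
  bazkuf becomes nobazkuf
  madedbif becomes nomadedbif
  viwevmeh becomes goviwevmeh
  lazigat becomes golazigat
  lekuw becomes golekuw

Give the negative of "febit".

gofebit

husatuk and sokovub both have last vowel 'u' yet inflect differently (husatukast, sosokovub), so the last vowel is not what conditions the rule; the final letter is.
"febit" ends in -t. The one such stem in the data (lazigat → golazigat) adds the prefix go-, so the same rule applies.
So febit → gofebit.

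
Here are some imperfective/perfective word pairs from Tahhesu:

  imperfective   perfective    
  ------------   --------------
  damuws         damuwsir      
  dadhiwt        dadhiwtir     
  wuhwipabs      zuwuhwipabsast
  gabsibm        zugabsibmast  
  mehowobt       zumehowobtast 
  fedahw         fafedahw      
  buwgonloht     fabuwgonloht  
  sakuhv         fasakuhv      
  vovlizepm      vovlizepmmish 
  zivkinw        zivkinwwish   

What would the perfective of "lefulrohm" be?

falefulrohm

damuws and wuhwipabs both end in -s yet inflect differently (damuwsir, zuwuhwipabsast), so the final letter is not what conditions the rule; the second-to-last letter is.
"lefulrohm" has second-to-last letter 'h'. The stems whose second-to-last letter is 'h' (fedahw → fafedahw, buwgonloht → fabuwgonloht, sakuhv → fasakuhv) add the prefix fa-.
The other patterns: stems whose second-to-last letter is 'w' add -ir; stems whose second-to-last letter is 'b' add zu- … -ast around the stem; stems whose second-to-last letter is 'n' or 'p' double the final consonant and add -ish.
So lefulrohm → falefulrohm.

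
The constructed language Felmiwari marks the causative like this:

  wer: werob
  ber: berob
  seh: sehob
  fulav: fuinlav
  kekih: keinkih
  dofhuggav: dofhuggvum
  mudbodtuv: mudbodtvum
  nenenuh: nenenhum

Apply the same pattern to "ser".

serob

"ser" has 1 vowel. The stems with 1 vowel (wer → werob, ber → berob, seh → sehob) add -ob.
So ser → serob.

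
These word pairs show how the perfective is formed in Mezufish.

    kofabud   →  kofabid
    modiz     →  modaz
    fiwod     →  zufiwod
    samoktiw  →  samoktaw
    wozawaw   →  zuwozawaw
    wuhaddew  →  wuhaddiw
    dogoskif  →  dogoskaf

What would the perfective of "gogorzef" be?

gogorzif

"gogorzef" has last vowel 'e'. The one such stem in the data (wuhaddew → wuhaddiw) changes the last vowel to 'i' (as does kofabud), so the same rule applies.
So gogorzef → gogorzif.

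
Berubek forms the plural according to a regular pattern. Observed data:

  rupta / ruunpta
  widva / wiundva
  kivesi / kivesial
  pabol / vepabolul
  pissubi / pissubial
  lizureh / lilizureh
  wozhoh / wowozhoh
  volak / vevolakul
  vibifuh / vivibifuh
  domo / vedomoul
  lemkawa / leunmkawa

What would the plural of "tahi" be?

wozhoh and domo both have last vowel 'o' yet inflect differently (wowozhoh, vedomoul), so the last vowel is not what conditions the rule; the final letter is.
"tahi" ends in -i. The stems ending in -i (kivesi → kivesial, pissubi → pissubial) add -al.
So tahi → tahial.

tahial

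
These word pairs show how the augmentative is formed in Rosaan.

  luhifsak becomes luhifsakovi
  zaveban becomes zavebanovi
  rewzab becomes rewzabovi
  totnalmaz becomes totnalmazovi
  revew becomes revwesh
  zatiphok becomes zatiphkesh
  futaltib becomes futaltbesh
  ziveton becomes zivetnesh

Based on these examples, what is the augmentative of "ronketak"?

ronketakovi

"ronketak" has last vowel 'a'. The stems whose last vowel is 'a' (luhifsak → luhifsakovi, zaveban → zavebanovi, rewzab → rewzabovi) add -ovi.
The other pattern: stems whose last vowel is 'e', 'i' or 'o' delete the last vowel and add -esh.
So ronketak → ronketakovi.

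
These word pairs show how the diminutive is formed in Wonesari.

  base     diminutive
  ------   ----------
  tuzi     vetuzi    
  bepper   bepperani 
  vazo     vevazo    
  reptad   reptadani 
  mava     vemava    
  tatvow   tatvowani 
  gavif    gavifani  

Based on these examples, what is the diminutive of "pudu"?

vepudu

reptad and mava both have last vowel 'a' yet inflect differently (reptadani, vemava), so the last vowel is not what conditions the rule; whether the stem ends in a vowel or a consonant is.
"pudu" ends in a vowel. The stems ending in a vowel (mava → vemava, tuzi → vetuzi, vazo → vevazo) add the prefix ve-.
The other pattern: stems ending in a consonant add -ani.
So pudu → vepudu.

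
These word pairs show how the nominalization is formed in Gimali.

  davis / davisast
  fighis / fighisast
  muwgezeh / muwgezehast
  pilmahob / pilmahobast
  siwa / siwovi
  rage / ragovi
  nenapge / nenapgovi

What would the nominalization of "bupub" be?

bupubast

muwgezeh and rage both have last vowel 'e' yet inflect differently (muwgezehast, ragovi), so the last vowel is not what conditions the rule; whether the stem ends in a vowel or a consonant is.
"bupub" ends in a consonant. The stems ending in a consonant (davis → davisast, fighis → fighisast, muwgezeh → muwgezehast) add -ast.
So bupub → bupubast.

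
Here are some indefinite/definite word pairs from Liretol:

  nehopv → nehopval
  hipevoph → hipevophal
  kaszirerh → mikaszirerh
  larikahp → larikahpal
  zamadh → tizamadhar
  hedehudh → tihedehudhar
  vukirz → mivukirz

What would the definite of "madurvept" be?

madurveptal

kaszirerh and hedehudh both end in -h yet inflect differently (mikaszirerh, tihedehudhar), so the final letter is not what conditions the rule; the second-to-last letter is.
"madurvept" has second-to-last letter 'p'. The stems whose second-to-last letter is 'p' (hipevoph → hipevophal, nehopv → nehopval) add -al.
The other patterns: stems whose second-to-last letter is 'r' add the prefix mi-; stems whose second-to-last letter is 'd' add ti- … -ar around the stem.
So madurvept → madurveptal.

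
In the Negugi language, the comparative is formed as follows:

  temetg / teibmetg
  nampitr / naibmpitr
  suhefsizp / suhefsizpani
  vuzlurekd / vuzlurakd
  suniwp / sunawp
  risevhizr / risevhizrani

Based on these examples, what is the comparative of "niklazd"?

niklazdani

nampitr and risevhizr both end in -r yet inflect differently (naibmpitr, risevhizrani), so the final letter is not what conditions the rule; the second-to-last letter is.
"niklazd" has second-to-last letter 'z'. The stems whose second-to-last letter is 'z' (risevhizr → risevhizrani, suhefsizp → suhefsizpani) add -ani.
The other patterns: stems whose second-to-last letter is 't' insert -ib- after the first vowel; stems whose second-to-last letter is 'k' or 'w' change the last vowel to 'a'.
So niklazd → niklazdani.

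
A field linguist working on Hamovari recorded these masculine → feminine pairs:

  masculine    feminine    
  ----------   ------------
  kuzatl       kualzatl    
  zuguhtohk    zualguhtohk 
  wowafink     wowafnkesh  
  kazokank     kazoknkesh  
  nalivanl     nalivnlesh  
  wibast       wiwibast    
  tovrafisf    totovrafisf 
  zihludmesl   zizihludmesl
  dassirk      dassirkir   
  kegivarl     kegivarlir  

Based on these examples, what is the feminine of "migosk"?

mimigosk

zuguhtohk and wowafink both end in -k yet inflect differently (zualguhtohk, wowafnkesh), so the final letter is not what conditions the rule; the second-to-last letter is.
"migosk" has second-to-last letter 's'. The stems whose second-to-last letter is 's' (wibast → wiwibast, tovrafisf → totovrafisf, zihludmesl → zizihludmesl) repeat the first consonant+vowel as a prefix.
The other patterns: stems whose second-to-last letter is 'h' or 't' insert -al- after the first vowel; stems whose second-to-last letter is 'n' delete the last vowel and add -esh; stems whose second-to-last letter is 'r' add -ir.
So migosk → mimigosk.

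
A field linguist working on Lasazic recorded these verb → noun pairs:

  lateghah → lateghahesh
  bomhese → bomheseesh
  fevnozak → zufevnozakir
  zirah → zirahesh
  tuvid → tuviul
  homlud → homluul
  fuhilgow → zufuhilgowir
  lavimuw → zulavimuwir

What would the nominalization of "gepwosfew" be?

zugepwosfewir

homlud and lavimuw both have last vowel 'u' yet inflect differently (homluul, zulavimuwir), so the last vowel is not what conditions the rule; the final letter is.
"gepwosfew" ends in -w. The stems ending in -w (lavimuw → zulavimuwir, fuhilgow → zufuhilgowir) add zu- … -ir around the stem.
The other patterns: stems ending in -d drop the final letter and add -ul; stems ending in -e or -h add -esh.
So gepwosfew → zugepwosfewir.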